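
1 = 1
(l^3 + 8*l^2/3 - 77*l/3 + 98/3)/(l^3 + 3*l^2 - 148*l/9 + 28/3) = 3*(l^2 + 5*l - 14)/(3*l^2 + 16*l - 12)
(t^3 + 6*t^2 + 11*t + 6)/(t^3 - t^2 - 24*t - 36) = (t + 1)/(t - 6)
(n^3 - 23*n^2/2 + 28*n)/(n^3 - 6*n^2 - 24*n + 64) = n*(2*n - 7)/(2*(n^2 + 2*n - 8))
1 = 1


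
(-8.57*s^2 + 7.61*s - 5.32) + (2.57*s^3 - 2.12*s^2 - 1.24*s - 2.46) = 2.57*s^3 - 10.69*s^2 + 6.37*s - 7.78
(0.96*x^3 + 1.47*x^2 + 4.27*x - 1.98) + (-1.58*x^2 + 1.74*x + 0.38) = 0.96*x^3 - 0.11*x^2 + 6.01*x - 1.6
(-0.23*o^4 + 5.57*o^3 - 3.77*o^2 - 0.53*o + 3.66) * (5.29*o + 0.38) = -1.2167*o^5 + 29.3779*o^4 - 17.8267*o^3 - 4.2363*o^2 + 19.16*o + 1.3908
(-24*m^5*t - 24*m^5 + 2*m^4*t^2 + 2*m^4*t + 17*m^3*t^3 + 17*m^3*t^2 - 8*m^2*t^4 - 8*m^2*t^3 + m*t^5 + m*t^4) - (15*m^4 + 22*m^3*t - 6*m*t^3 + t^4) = -24*m^5*t - 24*m^5 + 2*m^4*t^2 + 2*m^4*t - 15*m^4 + 17*m^3*t^3 + 17*m^3*t^2 - 22*m^3*t - 8*m^2*t^4 - 8*m^2*t^3 + m*t^5 + m*t^4 + 6*m*t^3 - t^4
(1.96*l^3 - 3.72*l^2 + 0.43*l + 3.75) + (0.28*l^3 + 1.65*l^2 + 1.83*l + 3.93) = 2.24*l^3 - 2.07*l^2 + 2.26*l + 7.68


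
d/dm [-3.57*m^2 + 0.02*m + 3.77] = 0.02 - 7.14*m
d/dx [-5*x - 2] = -5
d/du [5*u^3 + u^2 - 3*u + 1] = 15*u^2 + 2*u - 3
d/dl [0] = 0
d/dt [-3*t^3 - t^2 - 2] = t*(-9*t - 2)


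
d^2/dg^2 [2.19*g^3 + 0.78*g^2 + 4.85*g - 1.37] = 13.14*g + 1.56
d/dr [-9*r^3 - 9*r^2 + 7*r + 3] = -27*r^2 - 18*r + 7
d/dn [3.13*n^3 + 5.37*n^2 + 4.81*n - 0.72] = 9.39*n^2 + 10.74*n + 4.81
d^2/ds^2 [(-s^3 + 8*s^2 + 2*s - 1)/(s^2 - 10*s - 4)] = 2*(-22*s^3 - 27*s^2 + 6*s - 56)/(s^6 - 30*s^5 + 288*s^4 - 760*s^3 - 1152*s^2 - 480*s - 64)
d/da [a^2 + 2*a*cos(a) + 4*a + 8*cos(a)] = -2*a*sin(a) + 2*a - 8*sin(a) + 2*cos(a) + 4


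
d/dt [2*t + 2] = 2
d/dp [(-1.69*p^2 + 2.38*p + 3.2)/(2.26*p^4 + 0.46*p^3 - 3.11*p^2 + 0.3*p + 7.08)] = (7.6388*p^5 - 15.359*p^4 - 31.1176*p^3 + 2.4788*p^2 - 4.0264*p + 15.8904)/(5.1076*p^8 + 2.0792*p^7 - 13.8456*p^6 - 1.5052*p^5 + 41.9497*p^4 + 4.6476*p^3 - 43.9476*p^2 + 4.248*p + 50.1264)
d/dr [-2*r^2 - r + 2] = -4*r - 1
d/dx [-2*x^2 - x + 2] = -4*x - 1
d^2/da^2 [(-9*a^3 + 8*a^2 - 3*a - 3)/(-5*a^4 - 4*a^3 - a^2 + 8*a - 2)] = 2*(225*a^9 - 600*a^8 - 165*a^7 + 3626*a^6 - 1047*a^5 + 579*a^4 + 597*a^3 - 987*a^2 - 54*a + 202)/(125*a^12 + 300*a^11 + 315*a^10 - 416*a^9 - 747*a^8 - 372*a^7 + 925*a^6 + 312*a^5 - 126*a^4 - 560*a^3 + 396*a^2 - 96*a + 8)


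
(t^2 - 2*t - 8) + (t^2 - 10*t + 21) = 2*t^2 - 12*t + 13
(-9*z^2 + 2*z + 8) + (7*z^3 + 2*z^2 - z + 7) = 7*z^3 - 7*z^2 + z + 15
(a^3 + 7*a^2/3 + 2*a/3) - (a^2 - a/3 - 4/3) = a^3 + 4*a^2/3 + a + 4/3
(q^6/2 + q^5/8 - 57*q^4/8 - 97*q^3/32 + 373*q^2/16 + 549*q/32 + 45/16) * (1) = q^6/2 + q^5/8 - 57*q^4/8 - 97*q^3/32 + 373*q^2/16 + 549*q/32 + 45/16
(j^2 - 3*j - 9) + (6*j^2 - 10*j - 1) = 7*j^2 - 13*j - 10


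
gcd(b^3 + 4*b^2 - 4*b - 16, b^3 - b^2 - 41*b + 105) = 1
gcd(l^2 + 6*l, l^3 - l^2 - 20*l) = l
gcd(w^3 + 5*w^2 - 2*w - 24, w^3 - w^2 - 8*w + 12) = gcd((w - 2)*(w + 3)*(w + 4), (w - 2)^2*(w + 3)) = w^2 + w - 6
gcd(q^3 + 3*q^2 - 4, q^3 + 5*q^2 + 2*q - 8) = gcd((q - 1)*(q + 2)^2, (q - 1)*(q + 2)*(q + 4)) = q^2 + q - 2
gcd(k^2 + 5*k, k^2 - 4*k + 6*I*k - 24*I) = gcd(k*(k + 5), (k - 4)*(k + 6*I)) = 1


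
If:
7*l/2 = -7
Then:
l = -2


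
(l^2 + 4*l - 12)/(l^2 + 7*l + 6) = (l - 2)/(l + 1)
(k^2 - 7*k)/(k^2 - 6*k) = (k - 7)/(k - 6)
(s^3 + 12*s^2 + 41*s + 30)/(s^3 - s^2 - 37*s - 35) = (s + 6)/(s - 7)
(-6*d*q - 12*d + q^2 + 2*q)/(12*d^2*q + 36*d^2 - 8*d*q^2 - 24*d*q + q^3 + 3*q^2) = (q + 2)/(-2*d*q - 6*d + q^2 + 3*q)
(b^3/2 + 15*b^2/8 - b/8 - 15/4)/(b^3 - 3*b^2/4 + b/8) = (4*b^3 + 15*b^2 - b - 30)/(b*(8*b^2 - 6*b + 1))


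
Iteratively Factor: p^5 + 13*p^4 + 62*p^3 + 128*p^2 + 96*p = (p + 4)*(p^4 + 9*p^3 + 26*p^2 + 24*p) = (p + 2)*(p + 4)*(p^3 + 7*p^2 + 12*p) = (p + 2)*(p + 4)^2*(p^2 + 3*p) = p*(p + 2)*(p + 4)^2*(p + 3)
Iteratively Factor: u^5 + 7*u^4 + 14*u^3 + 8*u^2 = (u)*(u^4 + 7*u^3 + 14*u^2 + 8*u) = u*(u + 2)*(u^3 + 5*u^2 + 4*u) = u*(u + 1)*(u + 2)*(u^2 + 4*u) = u*(u + 1)*(u + 2)*(u + 4)*(u)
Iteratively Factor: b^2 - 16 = (b + 4)*(b - 4)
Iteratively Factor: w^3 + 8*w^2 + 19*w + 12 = (w + 3)*(w^2 + 5*w + 4) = (w + 3)*(w + 4)*(w + 1)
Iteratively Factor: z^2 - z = (z - 1)*(z)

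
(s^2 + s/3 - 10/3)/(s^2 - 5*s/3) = (s + 2)/s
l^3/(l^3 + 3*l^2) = l/(l + 3)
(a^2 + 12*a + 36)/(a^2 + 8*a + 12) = (a + 6)/(a + 2)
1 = 1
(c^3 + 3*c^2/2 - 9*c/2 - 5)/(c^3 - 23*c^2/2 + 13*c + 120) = (c^2 - c - 2)/(c^2 - 14*c + 48)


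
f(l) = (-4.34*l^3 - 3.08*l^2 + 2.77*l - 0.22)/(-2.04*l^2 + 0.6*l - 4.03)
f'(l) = (4.08*l - 0.6)*(-4.34*l^3 - 3.08*l^2 + 2.77*l - 0.22)/(-2.04*l^2 + 0.6*l - 4.03)^2 + (-13.02*l^2 - 6.16*l + 2.77)/(-2.04*l^2 + 0.6*l - 4.03) = (8.8536*l^4 - 5.208*l^3 + 56.2734*l^2 + 23.9272*l - 11.0311)/(4.1616*l^4 - 2.448*l^3 + 16.8024*l^2 - 4.836*l + 16.2409)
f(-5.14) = -8.09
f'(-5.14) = 2.21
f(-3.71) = -4.91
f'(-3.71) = 2.22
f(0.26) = -0.05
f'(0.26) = -0.07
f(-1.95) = -1.15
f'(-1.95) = 1.92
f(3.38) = 7.65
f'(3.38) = 2.60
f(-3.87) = -5.27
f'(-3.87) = 2.22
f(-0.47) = 0.37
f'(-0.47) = -0.39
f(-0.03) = 0.08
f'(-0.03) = -0.71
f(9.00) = 20.68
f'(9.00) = 2.20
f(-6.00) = -9.99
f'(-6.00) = 2.20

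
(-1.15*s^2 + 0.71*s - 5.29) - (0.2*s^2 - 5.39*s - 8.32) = -1.35*s^2 + 6.1*s + 3.03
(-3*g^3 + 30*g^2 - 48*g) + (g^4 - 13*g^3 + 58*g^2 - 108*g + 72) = g^4 - 16*g^3 + 88*g^2 - 156*g + 72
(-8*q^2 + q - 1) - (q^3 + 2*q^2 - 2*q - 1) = -q^3 - 10*q^2 + 3*q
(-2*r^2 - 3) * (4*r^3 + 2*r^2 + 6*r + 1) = -8*r^5 - 4*r^4 - 24*r^3 - 8*r^2 - 18*r - 3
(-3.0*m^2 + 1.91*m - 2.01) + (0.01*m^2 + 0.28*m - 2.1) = -2.99*m^2 + 2.19*m - 4.11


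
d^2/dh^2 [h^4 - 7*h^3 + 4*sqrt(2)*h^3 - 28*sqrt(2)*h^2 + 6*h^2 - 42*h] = 12*h^2 - 42*h + 24*sqrt(2)*h - 56*sqrt(2) + 12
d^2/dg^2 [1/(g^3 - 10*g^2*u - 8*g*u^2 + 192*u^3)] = 2*((-3*g + 10*u)*(g^3 - 10*g^2*u - 8*g*u^2 + 192*u^3) + (-3*g^2 + 20*g*u + 8*u^2)^2)/(g^3 - 10*g^2*u - 8*g*u^2 + 192*u^3)^3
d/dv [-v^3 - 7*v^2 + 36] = v*(-3*v - 14)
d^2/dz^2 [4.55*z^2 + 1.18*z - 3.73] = 9.10000000000000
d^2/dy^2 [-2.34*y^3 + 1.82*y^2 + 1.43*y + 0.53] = 3.64 - 14.04*y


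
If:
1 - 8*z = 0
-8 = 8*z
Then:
No Solution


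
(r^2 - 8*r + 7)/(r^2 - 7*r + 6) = (r - 7)/(r - 6)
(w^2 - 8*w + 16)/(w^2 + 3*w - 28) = (w - 4)/(w + 7)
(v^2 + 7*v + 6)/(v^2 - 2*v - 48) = (v + 1)/(v - 8)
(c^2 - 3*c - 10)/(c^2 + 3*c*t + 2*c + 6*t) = (c - 5)/(c + 3*t)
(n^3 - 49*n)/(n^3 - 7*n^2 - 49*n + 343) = n/(n - 7)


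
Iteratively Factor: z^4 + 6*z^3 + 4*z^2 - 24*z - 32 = (z + 2)*(z^3 + 4*z^2 - 4*z - 16) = (z + 2)^2*(z^2 + 2*z - 8) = (z - 2)*(z + 2)^2*(z + 4)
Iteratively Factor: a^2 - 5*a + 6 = (a - 2)*(a - 3)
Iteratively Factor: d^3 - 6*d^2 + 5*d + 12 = (d - 3)*(d^2 - 3*d - 4) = (d - 4)*(d - 3)*(d + 1)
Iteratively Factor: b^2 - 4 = (b + 2)*(b - 2)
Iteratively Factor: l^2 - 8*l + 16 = (l - 4)*(l - 4)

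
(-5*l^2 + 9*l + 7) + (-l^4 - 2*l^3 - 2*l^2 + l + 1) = -l^4 - 2*l^3 - 7*l^2 + 10*l + 8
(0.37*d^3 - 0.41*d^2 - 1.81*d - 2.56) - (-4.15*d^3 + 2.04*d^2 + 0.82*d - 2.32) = 4.52*d^3 - 2.45*d^2 - 2.63*d - 0.24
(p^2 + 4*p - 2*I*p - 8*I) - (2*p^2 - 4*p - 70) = -p^2 + 8*p - 2*I*p + 70 - 8*I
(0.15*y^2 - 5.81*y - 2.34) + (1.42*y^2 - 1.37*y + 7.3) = 1.57*y^2 - 7.18*y + 4.96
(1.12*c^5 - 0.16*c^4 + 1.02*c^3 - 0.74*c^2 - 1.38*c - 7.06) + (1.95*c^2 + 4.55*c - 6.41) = 1.12*c^5 - 0.16*c^4 + 1.02*c^3 + 1.21*c^2 + 3.17*c - 13.47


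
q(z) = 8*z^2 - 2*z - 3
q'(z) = 16*z - 2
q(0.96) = 2.45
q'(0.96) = 13.36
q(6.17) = 289.21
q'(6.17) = 96.72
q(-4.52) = 169.48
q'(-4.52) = -74.32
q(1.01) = 3.14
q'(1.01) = 14.16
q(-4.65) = 179.28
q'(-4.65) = -76.40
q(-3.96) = 130.37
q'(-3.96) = -65.36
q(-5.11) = 216.12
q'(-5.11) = -83.76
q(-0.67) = 1.93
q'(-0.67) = -12.72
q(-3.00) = 75.00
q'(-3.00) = -50.00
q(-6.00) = 297.00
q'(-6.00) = -98.00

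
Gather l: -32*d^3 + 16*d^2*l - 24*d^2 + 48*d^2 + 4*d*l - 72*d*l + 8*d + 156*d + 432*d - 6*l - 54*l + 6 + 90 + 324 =-32*d^3 + 24*d^2 + 596*d + l*(16*d^2 - 68*d - 60) + 420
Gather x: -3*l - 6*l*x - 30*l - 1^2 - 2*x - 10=-33*l + x*(-6*l - 2) - 11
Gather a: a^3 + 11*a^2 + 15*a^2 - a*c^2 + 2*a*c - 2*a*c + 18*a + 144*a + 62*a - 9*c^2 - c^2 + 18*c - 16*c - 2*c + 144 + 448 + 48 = a^3 + 26*a^2 + a*(224 - c^2) - 10*c^2 + 640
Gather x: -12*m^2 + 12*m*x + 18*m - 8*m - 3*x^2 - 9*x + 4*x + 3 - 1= -12*m^2 + 10*m - 3*x^2 + x*(12*m - 5) + 2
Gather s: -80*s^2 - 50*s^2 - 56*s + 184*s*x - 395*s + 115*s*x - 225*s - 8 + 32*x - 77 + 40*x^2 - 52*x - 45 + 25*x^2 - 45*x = -130*s^2 + s*(299*x - 676) + 65*x^2 - 65*x - 130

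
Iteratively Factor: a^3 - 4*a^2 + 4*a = (a)*(a^2 - 4*a + 4) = a*(a - 2)*(a - 2)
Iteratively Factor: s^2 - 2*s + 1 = (s - 1)*(s - 1)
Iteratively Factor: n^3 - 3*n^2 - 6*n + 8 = (n + 2)*(n^2 - 5*n + 4) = (n - 4)*(n + 2)*(n - 1)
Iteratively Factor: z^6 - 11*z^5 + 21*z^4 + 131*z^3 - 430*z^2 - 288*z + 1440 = (z - 5)*(z^5 - 6*z^4 - 9*z^3 + 86*z^2 - 288) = (z - 5)*(z + 2)*(z^4 - 8*z^3 + 7*z^2 + 72*z - 144) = (z - 5)*(z - 3)*(z + 2)*(z^3 - 5*z^2 - 8*z + 48) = (z - 5)*(z - 4)*(z - 3)*(z + 2)*(z^2 - z - 12) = (z - 5)*(z - 4)*(z - 3)*(z + 2)*(z + 3)*(z - 4)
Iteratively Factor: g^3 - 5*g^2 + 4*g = (g - 1)*(g^2 - 4*g) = g*(g - 1)*(g - 4)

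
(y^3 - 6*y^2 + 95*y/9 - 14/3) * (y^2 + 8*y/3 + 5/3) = y^5 - 10*y^4/3 - 34*y^3/9 + 364*y^2/27 + 139*y/27 - 70/9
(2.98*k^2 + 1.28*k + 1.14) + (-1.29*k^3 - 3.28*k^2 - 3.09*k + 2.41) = -1.29*k^3 - 0.3*k^2 - 1.81*k + 3.55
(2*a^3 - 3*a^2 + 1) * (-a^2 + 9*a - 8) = -2*a^5 + 21*a^4 - 43*a^3 + 23*a^2 + 9*a - 8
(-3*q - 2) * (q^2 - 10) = -3*q^3 - 2*q^2 + 30*q + 20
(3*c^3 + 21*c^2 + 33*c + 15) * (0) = 0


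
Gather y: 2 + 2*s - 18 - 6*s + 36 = 20 - 4*s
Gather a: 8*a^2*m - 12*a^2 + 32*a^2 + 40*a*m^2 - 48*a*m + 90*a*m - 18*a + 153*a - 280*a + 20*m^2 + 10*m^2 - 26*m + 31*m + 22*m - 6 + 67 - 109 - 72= a^2*(8*m + 20) + a*(40*m^2 + 42*m - 145) + 30*m^2 + 27*m - 120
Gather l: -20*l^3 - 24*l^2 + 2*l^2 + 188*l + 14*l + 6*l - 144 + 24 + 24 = -20*l^3 - 22*l^2 + 208*l - 96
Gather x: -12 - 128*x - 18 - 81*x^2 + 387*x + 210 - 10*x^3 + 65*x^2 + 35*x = -10*x^3 - 16*x^2 + 294*x + 180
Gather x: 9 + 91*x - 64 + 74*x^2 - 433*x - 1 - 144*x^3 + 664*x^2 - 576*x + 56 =-144*x^3 + 738*x^2 - 918*x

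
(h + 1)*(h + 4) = h^2 + 5*h + 4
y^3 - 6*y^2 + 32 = (y - 4)^2*(y + 2)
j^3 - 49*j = j*(j - 7)*(j + 7)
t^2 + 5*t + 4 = (t + 1)*(t + 4)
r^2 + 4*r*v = r*(r + 4*v)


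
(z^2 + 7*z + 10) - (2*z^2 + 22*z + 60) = -z^2 - 15*z - 50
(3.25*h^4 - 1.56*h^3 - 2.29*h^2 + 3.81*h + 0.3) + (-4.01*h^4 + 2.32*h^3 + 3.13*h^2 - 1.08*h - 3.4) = -0.76*h^4 + 0.76*h^3 + 0.84*h^2 + 2.73*h - 3.1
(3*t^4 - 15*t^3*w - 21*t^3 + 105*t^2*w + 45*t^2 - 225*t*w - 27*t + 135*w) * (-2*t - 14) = -6*t^5 + 30*t^4*w + 204*t^3 - 1020*t^2*w - 576*t^2 + 2880*t*w + 378*t - 1890*w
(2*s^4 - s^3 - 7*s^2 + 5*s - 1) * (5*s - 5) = 10*s^5 - 15*s^4 - 30*s^3 + 60*s^2 - 30*s + 5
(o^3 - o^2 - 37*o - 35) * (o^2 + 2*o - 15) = o^5 + o^4 - 54*o^3 - 94*o^2 + 485*o + 525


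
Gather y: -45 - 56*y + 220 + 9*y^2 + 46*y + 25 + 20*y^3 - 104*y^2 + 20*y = 20*y^3 - 95*y^2 + 10*y + 200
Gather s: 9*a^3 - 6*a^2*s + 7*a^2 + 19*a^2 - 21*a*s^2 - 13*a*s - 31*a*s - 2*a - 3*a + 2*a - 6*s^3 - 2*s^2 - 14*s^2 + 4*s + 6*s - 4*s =9*a^3 + 26*a^2 - 3*a - 6*s^3 + s^2*(-21*a - 16) + s*(-6*a^2 - 44*a + 6)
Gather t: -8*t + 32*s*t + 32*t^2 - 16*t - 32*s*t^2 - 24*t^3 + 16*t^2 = -24*t^3 + t^2*(48 - 32*s) + t*(32*s - 24)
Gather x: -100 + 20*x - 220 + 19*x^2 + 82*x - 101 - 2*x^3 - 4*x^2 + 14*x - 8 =-2*x^3 + 15*x^2 + 116*x - 429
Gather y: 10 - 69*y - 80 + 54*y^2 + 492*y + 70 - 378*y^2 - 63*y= -324*y^2 + 360*y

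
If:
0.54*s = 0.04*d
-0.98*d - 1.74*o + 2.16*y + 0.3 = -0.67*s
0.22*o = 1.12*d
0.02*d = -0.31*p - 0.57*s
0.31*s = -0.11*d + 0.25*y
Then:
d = 0.03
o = 0.18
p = -0.01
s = 0.00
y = 0.02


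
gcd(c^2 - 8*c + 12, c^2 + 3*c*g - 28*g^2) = 1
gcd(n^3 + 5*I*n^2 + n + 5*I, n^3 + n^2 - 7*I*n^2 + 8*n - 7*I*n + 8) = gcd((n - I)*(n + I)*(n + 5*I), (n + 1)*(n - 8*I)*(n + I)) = n + I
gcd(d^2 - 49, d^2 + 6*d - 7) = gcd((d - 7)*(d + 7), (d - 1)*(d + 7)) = d + 7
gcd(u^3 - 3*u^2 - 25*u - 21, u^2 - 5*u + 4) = 1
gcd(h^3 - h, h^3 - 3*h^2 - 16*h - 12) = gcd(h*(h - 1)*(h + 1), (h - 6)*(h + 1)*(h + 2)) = h + 1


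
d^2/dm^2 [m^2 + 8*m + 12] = 2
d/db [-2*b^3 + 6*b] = 6 - 6*b^2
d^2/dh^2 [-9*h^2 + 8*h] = -18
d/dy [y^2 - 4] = 2*y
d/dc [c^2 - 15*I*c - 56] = 2*c - 15*I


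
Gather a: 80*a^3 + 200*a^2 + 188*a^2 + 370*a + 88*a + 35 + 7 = 80*a^3 + 388*a^2 + 458*a + 42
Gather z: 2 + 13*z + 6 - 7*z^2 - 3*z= -7*z^2 + 10*z + 8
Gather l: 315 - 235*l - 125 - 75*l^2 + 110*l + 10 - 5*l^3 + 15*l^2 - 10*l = -5*l^3 - 60*l^2 - 135*l + 200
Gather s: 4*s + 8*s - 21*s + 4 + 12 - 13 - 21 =-9*s - 18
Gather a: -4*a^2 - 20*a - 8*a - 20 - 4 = -4*a^2 - 28*a - 24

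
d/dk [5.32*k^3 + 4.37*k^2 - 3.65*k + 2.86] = 15.96*k^2 + 8.74*k - 3.65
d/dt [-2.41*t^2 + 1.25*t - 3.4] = 1.25 - 4.82*t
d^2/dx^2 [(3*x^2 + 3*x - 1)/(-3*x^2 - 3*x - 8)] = 54*(9*x^2 + 9*x - 5)/(27*x^6 + 81*x^5 + 297*x^4 + 459*x^3 + 792*x^2 + 576*x + 512)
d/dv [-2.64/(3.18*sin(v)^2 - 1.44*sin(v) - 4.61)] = (16.7904*sin(v) - 3.8016)*cos(v)/(-3.18*sin(v)^2 + 1.44*sin(v) + 4.61)^2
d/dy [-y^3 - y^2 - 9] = y*(-3*y - 2)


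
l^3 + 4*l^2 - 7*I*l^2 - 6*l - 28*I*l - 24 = (l + 4)*(l - 6*I)*(l - I)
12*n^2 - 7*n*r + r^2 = (-4*n + r)*(-3*n + r)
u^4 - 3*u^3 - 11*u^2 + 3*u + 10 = (u - 5)*(u - 1)*(u + 1)*(u + 2)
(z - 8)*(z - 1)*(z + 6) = z^3 - 3*z^2 - 46*z + 48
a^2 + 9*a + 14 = (a + 2)*(a + 7)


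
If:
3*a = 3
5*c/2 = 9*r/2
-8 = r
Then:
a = 1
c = -72/5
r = -8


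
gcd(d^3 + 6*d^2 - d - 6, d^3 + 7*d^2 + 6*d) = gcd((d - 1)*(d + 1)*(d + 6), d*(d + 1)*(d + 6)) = d^2 + 7*d + 6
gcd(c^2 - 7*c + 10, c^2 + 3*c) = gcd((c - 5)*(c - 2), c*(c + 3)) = 1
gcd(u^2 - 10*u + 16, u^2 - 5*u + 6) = u - 2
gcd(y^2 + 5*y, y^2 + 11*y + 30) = y + 5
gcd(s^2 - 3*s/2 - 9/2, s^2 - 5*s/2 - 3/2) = s - 3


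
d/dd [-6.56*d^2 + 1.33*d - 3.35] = 1.33 - 13.12*d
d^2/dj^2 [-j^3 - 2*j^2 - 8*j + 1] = -6*j - 4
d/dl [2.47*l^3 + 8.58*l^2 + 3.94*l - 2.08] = 7.41*l^2 + 17.16*l + 3.94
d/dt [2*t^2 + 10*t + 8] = 4*t + 10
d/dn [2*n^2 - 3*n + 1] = 4*n - 3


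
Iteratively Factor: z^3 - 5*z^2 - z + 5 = (z - 5)*(z^2 - 1) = (z - 5)*(z - 1)*(z + 1)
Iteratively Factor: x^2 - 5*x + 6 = (x - 3)*(x - 2)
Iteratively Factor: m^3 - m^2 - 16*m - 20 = (m + 2)*(m^2 - 3*m - 10) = (m + 2)^2*(m - 5)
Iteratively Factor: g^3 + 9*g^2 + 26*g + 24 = (g + 2)*(g^2 + 7*g + 12) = (g + 2)*(g + 4)*(g + 3)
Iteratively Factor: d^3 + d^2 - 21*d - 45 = (d + 3)*(d^2 - 2*d - 15) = (d + 3)^2*(d - 5)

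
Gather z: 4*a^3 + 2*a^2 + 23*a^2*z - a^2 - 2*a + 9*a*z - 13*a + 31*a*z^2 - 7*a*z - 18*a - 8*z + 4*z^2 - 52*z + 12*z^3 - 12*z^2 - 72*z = 4*a^3 + a^2 - 33*a + 12*z^3 + z^2*(31*a - 8) + z*(23*a^2 + 2*a - 132)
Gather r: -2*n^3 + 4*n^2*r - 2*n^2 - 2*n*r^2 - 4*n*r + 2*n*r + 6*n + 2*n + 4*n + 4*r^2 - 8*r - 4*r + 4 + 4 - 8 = -2*n^3 - 2*n^2 + 12*n + r^2*(4 - 2*n) + r*(4*n^2 - 2*n - 12)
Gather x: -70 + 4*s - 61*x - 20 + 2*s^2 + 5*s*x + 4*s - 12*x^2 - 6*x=2*s^2 + 8*s - 12*x^2 + x*(5*s - 67) - 90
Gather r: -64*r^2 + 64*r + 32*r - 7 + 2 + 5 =-64*r^2 + 96*r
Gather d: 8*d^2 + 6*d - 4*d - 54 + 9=8*d^2 + 2*d - 45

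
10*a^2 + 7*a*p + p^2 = (2*a + p)*(5*a + p)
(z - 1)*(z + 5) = z^2 + 4*z - 5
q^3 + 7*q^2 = q^2*(q + 7)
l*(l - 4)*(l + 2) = l^3 - 2*l^2 - 8*l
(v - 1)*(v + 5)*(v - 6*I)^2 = v^4 + 4*v^3 - 12*I*v^3 - 41*v^2 - 48*I*v^2 - 144*v + 60*I*v + 180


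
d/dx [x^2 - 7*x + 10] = 2*x - 7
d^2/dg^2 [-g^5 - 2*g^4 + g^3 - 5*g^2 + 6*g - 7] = -20*g^3 - 24*g^2 + 6*g - 10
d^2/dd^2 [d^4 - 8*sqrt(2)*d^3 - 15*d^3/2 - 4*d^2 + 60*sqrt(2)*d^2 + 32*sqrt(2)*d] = 12*d^2 - 48*sqrt(2)*d - 45*d - 8 + 120*sqrt(2)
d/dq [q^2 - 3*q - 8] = 2*q - 3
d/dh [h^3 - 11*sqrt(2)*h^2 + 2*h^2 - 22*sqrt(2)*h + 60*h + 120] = 3*h^2 - 22*sqrt(2)*h + 4*h - 22*sqrt(2) + 60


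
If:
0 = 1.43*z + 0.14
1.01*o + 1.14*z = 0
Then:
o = 0.11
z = -0.10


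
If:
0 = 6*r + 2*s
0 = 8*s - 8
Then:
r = -1/3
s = 1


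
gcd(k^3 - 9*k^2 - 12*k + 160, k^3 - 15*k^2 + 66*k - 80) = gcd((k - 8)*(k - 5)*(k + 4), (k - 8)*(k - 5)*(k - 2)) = k^2 - 13*k + 40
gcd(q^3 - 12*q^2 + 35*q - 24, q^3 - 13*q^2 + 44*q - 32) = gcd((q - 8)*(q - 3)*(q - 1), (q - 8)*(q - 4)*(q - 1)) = q^2 - 9*q + 8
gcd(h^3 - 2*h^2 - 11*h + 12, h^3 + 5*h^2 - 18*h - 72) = h^2 - h - 12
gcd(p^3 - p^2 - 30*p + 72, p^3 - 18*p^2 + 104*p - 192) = p - 4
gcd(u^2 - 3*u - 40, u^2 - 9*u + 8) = u - 8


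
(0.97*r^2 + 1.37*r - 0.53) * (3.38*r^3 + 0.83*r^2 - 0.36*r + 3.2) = 3.2786*r^5 + 5.4357*r^4 - 1.0035*r^3 + 2.1709*r^2 + 4.5748*r - 1.696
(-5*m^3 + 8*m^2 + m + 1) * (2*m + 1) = -10*m^4 + 11*m^3 + 10*m^2 + 3*m + 1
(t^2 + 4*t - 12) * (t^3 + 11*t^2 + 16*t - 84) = t^5 + 15*t^4 + 48*t^3 - 152*t^2 - 528*t + 1008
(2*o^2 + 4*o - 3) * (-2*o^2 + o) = -4*o^4 - 6*o^3 + 10*o^2 - 3*o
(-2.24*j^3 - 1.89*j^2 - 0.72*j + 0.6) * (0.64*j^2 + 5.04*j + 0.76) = -1.4336*j^5 - 12.4992*j^4 - 11.6888*j^3 - 4.6812*j^2 + 2.4768*j + 0.456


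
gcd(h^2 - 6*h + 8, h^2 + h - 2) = 1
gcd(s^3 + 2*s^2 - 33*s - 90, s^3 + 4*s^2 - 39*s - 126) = s^2 - 3*s - 18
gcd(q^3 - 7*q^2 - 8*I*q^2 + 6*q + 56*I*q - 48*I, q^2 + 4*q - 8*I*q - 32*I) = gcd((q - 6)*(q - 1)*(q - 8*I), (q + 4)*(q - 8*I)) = q - 8*I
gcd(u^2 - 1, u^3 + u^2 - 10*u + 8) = u - 1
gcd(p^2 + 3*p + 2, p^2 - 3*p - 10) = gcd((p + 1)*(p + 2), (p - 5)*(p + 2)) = p + 2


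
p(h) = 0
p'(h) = 0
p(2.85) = 0.00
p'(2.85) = 0.00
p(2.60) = 0.00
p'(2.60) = 0.00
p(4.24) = 0.00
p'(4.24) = 0.00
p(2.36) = 0.00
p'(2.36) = 0.00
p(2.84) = 0.00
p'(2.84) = 0.00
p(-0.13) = 0.00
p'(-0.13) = 0.00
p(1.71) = 0.00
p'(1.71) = 0.00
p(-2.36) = 0.00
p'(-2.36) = 0.00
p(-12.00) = 0.00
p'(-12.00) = 0.00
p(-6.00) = 0.00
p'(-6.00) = 0.00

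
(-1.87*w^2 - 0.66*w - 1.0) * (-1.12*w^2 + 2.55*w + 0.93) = 2.0944*w^4 - 4.0293*w^3 - 2.3021*w^2 - 3.1638*w - 0.93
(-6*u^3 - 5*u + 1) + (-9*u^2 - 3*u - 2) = -6*u^3 - 9*u^2 - 8*u - 1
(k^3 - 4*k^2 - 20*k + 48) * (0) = 0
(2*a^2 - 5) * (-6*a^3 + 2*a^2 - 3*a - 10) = -12*a^5 + 4*a^4 + 24*a^3 - 30*a^2 + 15*a + 50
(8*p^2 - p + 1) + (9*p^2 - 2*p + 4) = 17*p^2 - 3*p + 5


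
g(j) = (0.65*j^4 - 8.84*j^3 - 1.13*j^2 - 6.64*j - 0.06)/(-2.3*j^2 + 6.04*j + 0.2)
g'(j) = (4.6*j - 6.04)*(0.65*j^4 - 8.84*j^3 - 1.13*j^2 - 6.64*j - 0.06)/(-2.3*j^2 + 6.04*j + 0.2)^2 + (2.6*j^3 - 26.52*j^2 - 2.26*j - 6.64)/(-2.3*j^2 + 6.04*j + 0.2)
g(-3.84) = -11.43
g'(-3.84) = 4.66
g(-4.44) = -14.36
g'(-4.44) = 5.10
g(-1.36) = -2.55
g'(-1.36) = 2.26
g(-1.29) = -2.40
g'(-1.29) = 2.16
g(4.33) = 32.15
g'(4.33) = -8.57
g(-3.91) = -11.76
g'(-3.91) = 4.71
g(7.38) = 21.56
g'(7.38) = -2.23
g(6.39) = 23.79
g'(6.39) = -2.36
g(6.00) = 24.75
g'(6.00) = -2.60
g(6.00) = 24.75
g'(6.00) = -2.60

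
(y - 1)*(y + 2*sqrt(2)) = y^2 - y + 2*sqrt(2)*y - 2*sqrt(2)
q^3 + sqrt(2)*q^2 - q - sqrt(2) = (q - 1)*(q + 1)*(q + sqrt(2))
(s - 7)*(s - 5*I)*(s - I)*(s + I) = s^4 - 7*s^3 - 5*I*s^3 + s^2 + 35*I*s^2 - 7*s - 5*I*s + 35*I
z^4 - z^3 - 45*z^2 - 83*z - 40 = (z - 8)*(z + 1)^2*(z + 5)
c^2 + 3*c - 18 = (c - 3)*(c + 6)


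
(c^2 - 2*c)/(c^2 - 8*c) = (c - 2)/(c - 8)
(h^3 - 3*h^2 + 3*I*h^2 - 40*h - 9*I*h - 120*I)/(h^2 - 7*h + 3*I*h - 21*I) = (h^2 - 3*h - 40)/(h - 7)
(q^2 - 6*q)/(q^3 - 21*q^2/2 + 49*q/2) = 2*(q - 6)/(2*q^2 - 21*q + 49)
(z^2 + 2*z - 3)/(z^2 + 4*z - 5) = (z + 3)/(z + 5)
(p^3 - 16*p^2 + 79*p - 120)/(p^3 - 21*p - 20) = (p^2 - 11*p + 24)/(p^2 + 5*p + 4)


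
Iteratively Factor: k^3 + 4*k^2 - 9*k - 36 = (k + 4)*(k^2 - 9) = (k - 3)*(k + 4)*(k + 3)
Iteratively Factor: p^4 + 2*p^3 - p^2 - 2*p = (p - 1)*(p^3 + 3*p^2 + 2*p) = p*(p - 1)*(p^2 + 3*p + 2) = p*(p - 1)*(p + 1)*(p + 2)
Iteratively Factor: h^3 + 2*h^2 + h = (h + 1)*(h^2 + h) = (h + 1)^2*(h)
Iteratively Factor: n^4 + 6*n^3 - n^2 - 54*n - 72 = (n + 2)*(n^3 + 4*n^2 - 9*n - 36) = (n + 2)*(n + 4)*(n^2 - 9) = (n - 3)*(n + 2)*(n + 4)*(n + 3)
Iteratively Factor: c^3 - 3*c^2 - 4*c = (c - 4)*(c^2 + c) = (c - 4)*(c + 1)*(c)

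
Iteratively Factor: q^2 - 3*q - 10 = (q + 2)*(q - 5)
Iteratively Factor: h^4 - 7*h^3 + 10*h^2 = (h)*(h^3 - 7*h^2 + 10*h) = h^2*(h^2 - 7*h + 10) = h^2*(h - 5)*(h - 2)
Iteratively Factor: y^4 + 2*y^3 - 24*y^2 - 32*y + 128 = (y - 2)*(y^3 + 4*y^2 - 16*y - 64) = (y - 2)*(y + 4)*(y^2 - 16) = (y - 2)*(y + 4)^2*(y - 4)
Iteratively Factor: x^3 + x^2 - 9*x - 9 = (x + 3)*(x^2 - 2*x - 3) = (x + 1)*(x + 3)*(x - 3)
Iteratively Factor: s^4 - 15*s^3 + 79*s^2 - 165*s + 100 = (s - 5)*(s^3 - 10*s^2 + 29*s - 20) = (s - 5)*(s - 4)*(s^2 - 6*s + 5) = (s - 5)*(s - 4)*(s - 1)*(s - 5)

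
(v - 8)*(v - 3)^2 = v^3 - 14*v^2 + 57*v - 72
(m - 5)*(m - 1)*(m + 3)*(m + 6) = m^4 + 3*m^3 - 31*m^2 - 63*m + 90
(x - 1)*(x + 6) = x^2 + 5*x - 6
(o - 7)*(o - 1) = o^2 - 8*o + 7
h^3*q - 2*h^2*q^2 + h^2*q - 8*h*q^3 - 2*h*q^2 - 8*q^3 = (h - 4*q)*(h + 2*q)*(h*q + q)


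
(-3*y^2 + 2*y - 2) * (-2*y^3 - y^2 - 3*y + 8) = 6*y^5 - y^4 + 11*y^3 - 28*y^2 + 22*y - 16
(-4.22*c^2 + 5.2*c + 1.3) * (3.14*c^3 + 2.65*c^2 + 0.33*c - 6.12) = -13.2508*c^5 + 5.145*c^4 + 16.4694*c^3 + 30.9874*c^2 - 31.395*c - 7.956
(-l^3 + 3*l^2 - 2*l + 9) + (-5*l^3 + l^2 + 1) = -6*l^3 + 4*l^2 - 2*l + 10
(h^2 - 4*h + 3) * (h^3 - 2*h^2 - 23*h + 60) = h^5 - 6*h^4 - 12*h^3 + 146*h^2 - 309*h + 180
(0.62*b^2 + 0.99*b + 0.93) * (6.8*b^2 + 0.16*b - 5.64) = 4.216*b^4 + 6.8312*b^3 + 2.9856*b^2 - 5.4348*b - 5.2452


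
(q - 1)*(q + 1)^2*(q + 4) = q^4 + 5*q^3 + 3*q^2 - 5*q - 4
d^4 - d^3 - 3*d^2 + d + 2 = (d - 2)*(d - 1)*(d + 1)^2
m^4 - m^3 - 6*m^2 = m^2*(m - 3)*(m + 2)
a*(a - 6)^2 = a^3 - 12*a^2 + 36*a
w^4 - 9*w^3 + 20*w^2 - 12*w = w*(w - 6)*(w - 2)*(w - 1)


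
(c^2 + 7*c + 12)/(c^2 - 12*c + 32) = (c^2 + 7*c + 12)/(c^2 - 12*c + 32)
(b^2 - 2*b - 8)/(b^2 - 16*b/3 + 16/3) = 3*(b + 2)/(3*b - 4)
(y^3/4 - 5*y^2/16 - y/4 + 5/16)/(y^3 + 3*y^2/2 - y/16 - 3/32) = 2*(4*y^3 - 5*y^2 - 4*y + 5)/(32*y^3 + 48*y^2 - 2*y - 3)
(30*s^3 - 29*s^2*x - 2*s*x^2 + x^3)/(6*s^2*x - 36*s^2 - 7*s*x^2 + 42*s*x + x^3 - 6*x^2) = (5*s + x)/(x - 6)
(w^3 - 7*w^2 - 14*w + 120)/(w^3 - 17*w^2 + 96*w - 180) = (w + 4)/(w - 6)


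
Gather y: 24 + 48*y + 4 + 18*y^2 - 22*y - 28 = 18*y^2 + 26*y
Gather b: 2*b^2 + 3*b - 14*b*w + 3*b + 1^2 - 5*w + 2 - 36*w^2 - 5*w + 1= 2*b^2 + b*(6 - 14*w) - 36*w^2 - 10*w + 4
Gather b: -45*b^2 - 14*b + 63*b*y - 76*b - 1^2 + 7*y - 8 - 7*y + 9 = -45*b^2 + b*(63*y - 90)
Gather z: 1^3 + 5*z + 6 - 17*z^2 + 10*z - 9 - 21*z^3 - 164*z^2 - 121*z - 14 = -21*z^3 - 181*z^2 - 106*z - 16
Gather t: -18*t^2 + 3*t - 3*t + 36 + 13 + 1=50 - 18*t^2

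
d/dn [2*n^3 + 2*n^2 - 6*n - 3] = 6*n^2 + 4*n - 6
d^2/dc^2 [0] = 0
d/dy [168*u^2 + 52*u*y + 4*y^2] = 52*u + 8*y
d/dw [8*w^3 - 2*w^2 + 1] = 4*w*(6*w - 1)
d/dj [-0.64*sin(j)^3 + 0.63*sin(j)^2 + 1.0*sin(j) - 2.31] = (-1.92*sin(j)^2 + 1.26*sin(j) + 1.0)*cos(j)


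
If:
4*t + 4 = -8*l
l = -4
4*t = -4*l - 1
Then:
No Solution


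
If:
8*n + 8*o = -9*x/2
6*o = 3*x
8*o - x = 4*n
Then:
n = 0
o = 0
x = 0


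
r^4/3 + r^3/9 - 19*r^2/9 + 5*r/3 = r*(r/3 + 1)*(r - 5/3)*(r - 1)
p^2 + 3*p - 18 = (p - 3)*(p + 6)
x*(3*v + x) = 3*v*x + x^2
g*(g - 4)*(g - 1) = g^3 - 5*g^2 + 4*g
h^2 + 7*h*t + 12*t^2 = (h + 3*t)*(h + 4*t)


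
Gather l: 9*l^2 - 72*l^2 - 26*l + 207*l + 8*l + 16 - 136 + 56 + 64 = -63*l^2 + 189*l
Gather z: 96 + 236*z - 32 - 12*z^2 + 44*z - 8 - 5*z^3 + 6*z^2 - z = -5*z^3 - 6*z^2 + 279*z + 56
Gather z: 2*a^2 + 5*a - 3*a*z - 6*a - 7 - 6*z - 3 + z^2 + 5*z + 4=2*a^2 - a + z^2 + z*(-3*a - 1) - 6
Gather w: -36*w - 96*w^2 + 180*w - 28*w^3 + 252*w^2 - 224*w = -28*w^3 + 156*w^2 - 80*w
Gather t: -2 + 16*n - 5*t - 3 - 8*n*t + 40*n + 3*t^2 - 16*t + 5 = 56*n + 3*t^2 + t*(-8*n - 21)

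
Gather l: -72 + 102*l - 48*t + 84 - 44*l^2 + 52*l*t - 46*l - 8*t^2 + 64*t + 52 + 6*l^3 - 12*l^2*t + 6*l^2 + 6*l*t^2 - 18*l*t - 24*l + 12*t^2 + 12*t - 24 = 6*l^3 + l^2*(-12*t - 38) + l*(6*t^2 + 34*t + 32) + 4*t^2 + 28*t + 40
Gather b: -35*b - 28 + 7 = -35*b - 21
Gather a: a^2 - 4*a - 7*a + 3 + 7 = a^2 - 11*a + 10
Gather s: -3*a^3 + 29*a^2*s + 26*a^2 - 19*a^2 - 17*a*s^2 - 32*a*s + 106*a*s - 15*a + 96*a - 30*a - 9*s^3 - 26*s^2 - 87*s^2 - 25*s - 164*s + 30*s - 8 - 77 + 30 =-3*a^3 + 7*a^2 + 51*a - 9*s^3 + s^2*(-17*a - 113) + s*(29*a^2 + 74*a - 159) - 55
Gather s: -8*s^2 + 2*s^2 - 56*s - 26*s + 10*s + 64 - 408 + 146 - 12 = -6*s^2 - 72*s - 210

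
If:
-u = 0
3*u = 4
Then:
No Solution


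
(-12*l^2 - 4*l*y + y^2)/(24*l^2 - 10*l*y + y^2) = (2*l + y)/(-4*l + y)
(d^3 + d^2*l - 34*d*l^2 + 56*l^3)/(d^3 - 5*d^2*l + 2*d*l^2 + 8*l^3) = (d + 7*l)/(d + l)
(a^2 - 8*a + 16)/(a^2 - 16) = (a - 4)/(a + 4)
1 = 1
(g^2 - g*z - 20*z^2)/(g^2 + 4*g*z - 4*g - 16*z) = (g - 5*z)/(g - 4)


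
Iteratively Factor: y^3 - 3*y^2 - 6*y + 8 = (y - 1)*(y^2 - 2*y - 8) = (y - 4)*(y - 1)*(y + 2)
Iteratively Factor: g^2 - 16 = (g + 4)*(g - 4)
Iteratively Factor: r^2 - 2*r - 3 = (r - 3)*(r + 1)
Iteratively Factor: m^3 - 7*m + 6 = (m - 1)*(m^2 + m - 6) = (m - 1)*(m + 3)*(m - 2)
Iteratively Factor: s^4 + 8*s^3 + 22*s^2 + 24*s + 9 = (s + 1)*(s^3 + 7*s^2 + 15*s + 9) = (s + 1)*(s + 3)*(s^2 + 4*s + 3) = (s + 1)^2*(s + 3)*(s + 3)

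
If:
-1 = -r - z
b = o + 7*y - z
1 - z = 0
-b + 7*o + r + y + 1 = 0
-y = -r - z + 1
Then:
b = -4/3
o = -1/3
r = 0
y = 0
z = 1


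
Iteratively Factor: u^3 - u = (u + 1)*(u^2 - u) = u*(u + 1)*(u - 1)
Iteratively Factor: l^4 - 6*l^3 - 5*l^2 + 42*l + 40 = (l - 5)*(l^3 - l^2 - 10*l - 8) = (l - 5)*(l + 1)*(l^2 - 2*l - 8) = (l - 5)*(l + 1)*(l + 2)*(l - 4)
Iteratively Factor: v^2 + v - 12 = (v - 3)*(v + 4)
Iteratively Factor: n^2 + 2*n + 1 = (n + 1)*(n + 1)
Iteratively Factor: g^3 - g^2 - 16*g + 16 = (g + 4)*(g^2 - 5*g + 4) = (g - 4)*(g + 4)*(g - 1)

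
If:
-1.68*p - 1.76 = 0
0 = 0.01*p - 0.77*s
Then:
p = -1.05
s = -0.01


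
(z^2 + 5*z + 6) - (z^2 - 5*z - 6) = 10*z + 12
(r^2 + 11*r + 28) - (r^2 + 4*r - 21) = 7*r + 49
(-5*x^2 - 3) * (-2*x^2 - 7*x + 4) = 10*x^4 + 35*x^3 - 14*x^2 + 21*x - 12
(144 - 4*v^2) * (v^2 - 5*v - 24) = -4*v^4 + 20*v^3 + 240*v^2 - 720*v - 3456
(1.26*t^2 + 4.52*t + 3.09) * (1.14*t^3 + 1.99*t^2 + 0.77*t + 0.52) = 1.4364*t^5 + 7.6602*t^4 + 13.4876*t^3 + 10.2847*t^2 + 4.7297*t + 1.6068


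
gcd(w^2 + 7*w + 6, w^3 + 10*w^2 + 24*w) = w + 6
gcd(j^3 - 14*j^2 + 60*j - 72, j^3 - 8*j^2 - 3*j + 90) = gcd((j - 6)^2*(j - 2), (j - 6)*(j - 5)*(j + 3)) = j - 6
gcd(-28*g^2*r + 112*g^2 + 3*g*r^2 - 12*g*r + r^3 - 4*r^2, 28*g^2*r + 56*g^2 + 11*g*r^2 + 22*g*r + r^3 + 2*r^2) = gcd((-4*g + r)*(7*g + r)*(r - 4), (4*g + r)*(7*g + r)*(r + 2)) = 7*g + r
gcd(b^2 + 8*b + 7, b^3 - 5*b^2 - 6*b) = b + 1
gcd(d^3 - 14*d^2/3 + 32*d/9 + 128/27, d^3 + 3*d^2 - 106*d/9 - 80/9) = d^2 - 2*d - 16/9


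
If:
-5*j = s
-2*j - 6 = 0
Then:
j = -3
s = 15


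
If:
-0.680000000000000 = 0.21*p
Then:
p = -3.24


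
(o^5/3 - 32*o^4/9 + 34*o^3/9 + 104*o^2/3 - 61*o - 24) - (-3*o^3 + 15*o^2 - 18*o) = o^5/3 - 32*o^4/9 + 61*o^3/9 + 59*o^2/3 - 43*o - 24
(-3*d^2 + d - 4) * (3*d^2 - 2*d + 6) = -9*d^4 + 9*d^3 - 32*d^2 + 14*d - 24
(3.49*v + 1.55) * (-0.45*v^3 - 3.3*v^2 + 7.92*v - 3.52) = -1.5705*v^4 - 12.2145*v^3 + 22.5258*v^2 - 0.00880000000000081*v - 5.456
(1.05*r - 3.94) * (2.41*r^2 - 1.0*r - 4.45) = 2.5305*r^3 - 10.5454*r^2 - 0.7325*r + 17.533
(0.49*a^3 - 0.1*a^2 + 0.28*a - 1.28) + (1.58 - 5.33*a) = 0.49*a^3 - 0.1*a^2 - 5.05*a + 0.3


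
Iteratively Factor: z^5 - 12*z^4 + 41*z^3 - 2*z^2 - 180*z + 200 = (z - 2)*(z^4 - 10*z^3 + 21*z^2 + 40*z - 100) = (z - 2)*(z + 2)*(z^3 - 12*z^2 + 45*z - 50) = (z - 2)^2*(z + 2)*(z^2 - 10*z + 25) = (z - 5)*(z - 2)^2*(z + 2)*(z - 5)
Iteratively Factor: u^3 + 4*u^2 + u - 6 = (u + 2)*(u^2 + 2*u - 3) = (u - 1)*(u + 2)*(u + 3)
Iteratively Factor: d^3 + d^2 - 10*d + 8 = (d - 1)*(d^2 + 2*d - 8) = (d - 1)*(d + 4)*(d - 2)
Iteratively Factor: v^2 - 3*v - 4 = (v - 4)*(v + 1)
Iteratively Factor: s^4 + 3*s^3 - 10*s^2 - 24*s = (s)*(s^3 + 3*s^2 - 10*s - 24) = s*(s + 2)*(s^2 + s - 12) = s*(s - 3)*(s + 2)*(s + 4)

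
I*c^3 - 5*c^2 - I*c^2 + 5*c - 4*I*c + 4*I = (c + I)*(c + 4*I)*(I*c - I)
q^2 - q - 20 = (q - 5)*(q + 4)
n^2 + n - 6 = (n - 2)*(n + 3)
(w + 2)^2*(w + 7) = w^3 + 11*w^2 + 32*w + 28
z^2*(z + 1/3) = z^3 + z^2/3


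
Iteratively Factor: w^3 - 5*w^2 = (w)*(w^2 - 5*w) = w^2*(w - 5)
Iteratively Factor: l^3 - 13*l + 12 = (l + 4)*(l^2 - 4*l + 3) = (l - 1)*(l + 4)*(l - 3)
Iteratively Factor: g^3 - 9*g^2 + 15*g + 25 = (g - 5)*(g^2 - 4*g - 5) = (g - 5)*(g + 1)*(g - 5)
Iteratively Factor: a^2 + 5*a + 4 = (a + 1)*(a + 4)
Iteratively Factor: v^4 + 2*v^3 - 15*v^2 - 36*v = (v)*(v^3 + 2*v^2 - 15*v - 36) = v*(v + 3)*(v^2 - v - 12) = v*(v + 3)^2*(v - 4)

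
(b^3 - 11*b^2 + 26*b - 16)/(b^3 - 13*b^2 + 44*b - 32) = (b - 2)/(b - 4)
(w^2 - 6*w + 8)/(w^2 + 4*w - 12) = (w - 4)/(w + 6)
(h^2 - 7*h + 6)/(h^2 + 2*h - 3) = (h - 6)/(h + 3)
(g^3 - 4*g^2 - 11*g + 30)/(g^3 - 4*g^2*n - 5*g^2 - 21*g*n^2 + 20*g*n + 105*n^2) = (g^2 + g - 6)/(g^2 - 4*g*n - 21*n^2)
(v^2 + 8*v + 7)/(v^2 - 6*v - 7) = (v + 7)/(v - 7)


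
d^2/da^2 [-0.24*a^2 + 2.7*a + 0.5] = -0.480000000000000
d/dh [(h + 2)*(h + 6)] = 2*h + 8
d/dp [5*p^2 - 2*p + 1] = 10*p - 2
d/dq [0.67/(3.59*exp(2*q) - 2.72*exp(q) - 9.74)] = (1.8224 - 4.8106*exp(q))*exp(q)/(-3.59*exp(2*q) + 2.72*exp(q) + 9.74)^2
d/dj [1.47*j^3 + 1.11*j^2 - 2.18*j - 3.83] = 4.41*j^2 + 2.22*j - 2.18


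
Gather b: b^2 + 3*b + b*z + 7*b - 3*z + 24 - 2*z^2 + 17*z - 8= b^2 + b*(z + 10) - 2*z^2 + 14*z + 16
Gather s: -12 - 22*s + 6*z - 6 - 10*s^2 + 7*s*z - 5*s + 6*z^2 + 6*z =-10*s^2 + s*(7*z - 27) + 6*z^2 + 12*z - 18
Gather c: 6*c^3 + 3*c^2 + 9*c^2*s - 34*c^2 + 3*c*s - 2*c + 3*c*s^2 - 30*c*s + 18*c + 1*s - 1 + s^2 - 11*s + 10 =6*c^3 + c^2*(9*s - 31) + c*(3*s^2 - 27*s + 16) + s^2 - 10*s + 9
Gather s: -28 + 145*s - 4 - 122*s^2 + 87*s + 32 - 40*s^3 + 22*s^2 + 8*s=-40*s^3 - 100*s^2 + 240*s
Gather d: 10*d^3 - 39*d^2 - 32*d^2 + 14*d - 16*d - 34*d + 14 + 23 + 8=10*d^3 - 71*d^2 - 36*d + 45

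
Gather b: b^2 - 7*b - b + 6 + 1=b^2 - 8*b + 7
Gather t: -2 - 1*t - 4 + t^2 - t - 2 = t^2 - 2*t - 8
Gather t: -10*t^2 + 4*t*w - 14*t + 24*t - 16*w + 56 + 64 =-10*t^2 + t*(4*w + 10) - 16*w + 120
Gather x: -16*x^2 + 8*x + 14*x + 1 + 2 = -16*x^2 + 22*x + 3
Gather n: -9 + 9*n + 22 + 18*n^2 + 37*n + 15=18*n^2 + 46*n + 28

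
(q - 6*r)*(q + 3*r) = q^2 - 3*q*r - 18*r^2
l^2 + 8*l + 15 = (l + 3)*(l + 5)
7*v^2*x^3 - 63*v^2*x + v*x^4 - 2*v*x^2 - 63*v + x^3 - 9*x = (7*v + x)*(x - 3)*(x + 3)*(v*x + 1)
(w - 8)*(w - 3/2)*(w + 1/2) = w^3 - 9*w^2 + 29*w/4 + 6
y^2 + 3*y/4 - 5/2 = (y - 5/4)*(y + 2)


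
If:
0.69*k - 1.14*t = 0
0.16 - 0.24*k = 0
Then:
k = 0.67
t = 0.40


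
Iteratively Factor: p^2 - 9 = (p - 3)*(p + 3)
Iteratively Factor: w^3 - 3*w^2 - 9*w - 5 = (w - 5)*(w^2 + 2*w + 1) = (w - 5)*(w + 1)*(w + 1)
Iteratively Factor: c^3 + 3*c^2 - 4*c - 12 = (c + 3)*(c^2 - 4) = (c + 2)*(c + 3)*(c - 2)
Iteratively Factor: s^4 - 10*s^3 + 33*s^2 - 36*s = (s - 3)*(s^3 - 7*s^2 + 12*s) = (s - 4)*(s - 3)*(s^2 - 3*s) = (s - 4)*(s - 3)^2*(s)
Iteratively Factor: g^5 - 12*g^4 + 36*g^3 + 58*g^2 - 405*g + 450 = (g - 5)*(g^4 - 7*g^3 + g^2 + 63*g - 90) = (g - 5)*(g + 3)*(g^3 - 10*g^2 + 31*g - 30) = (g - 5)*(g - 3)*(g + 3)*(g^2 - 7*g + 10) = (g - 5)*(g - 3)*(g - 2)*(g + 3)*(g - 5)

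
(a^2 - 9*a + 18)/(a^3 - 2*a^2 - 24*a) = (a - 3)/(a*(a + 4))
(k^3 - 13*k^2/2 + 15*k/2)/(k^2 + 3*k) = (2*k^2 - 13*k + 15)/(2*(k + 3))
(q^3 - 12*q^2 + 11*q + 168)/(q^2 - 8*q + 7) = (q^2 - 5*q - 24)/(q - 1)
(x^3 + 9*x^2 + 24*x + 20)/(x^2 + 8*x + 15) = (x^2 + 4*x + 4)/(x + 3)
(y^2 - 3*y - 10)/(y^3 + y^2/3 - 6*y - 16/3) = 3*(y - 5)/(3*y^2 - 5*y - 8)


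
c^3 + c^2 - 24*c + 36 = (c - 3)*(c - 2)*(c + 6)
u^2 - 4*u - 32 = (u - 8)*(u + 4)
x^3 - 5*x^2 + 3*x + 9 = (x - 3)^2*(x + 1)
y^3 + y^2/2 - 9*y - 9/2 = (y - 3)*(y + 1/2)*(y + 3)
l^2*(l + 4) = l^3 + 4*l^2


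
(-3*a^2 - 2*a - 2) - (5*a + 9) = -3*a^2 - 7*a - 11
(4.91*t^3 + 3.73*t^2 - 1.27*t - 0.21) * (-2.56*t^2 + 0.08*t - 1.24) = -12.5696*t^5 - 9.156*t^4 - 2.5388*t^3 - 4.1892*t^2 + 1.558*t + 0.2604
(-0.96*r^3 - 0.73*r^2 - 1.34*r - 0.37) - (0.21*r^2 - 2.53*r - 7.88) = -0.96*r^3 - 0.94*r^2 + 1.19*r + 7.51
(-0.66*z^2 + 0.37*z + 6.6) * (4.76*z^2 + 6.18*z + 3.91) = -3.1416*z^4 - 2.3176*z^3 + 31.122*z^2 + 42.2347*z + 25.806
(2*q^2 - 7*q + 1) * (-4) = -8*q^2 + 28*q - 4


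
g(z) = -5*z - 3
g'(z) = -5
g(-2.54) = 9.70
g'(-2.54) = -5.00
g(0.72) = -6.60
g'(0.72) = -5.00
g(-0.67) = 0.35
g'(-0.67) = -5.00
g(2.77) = -16.85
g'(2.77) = -5.00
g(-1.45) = 4.25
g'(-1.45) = -5.00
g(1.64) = -11.20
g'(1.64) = -5.00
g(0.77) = -6.85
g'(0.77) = -5.00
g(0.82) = -7.10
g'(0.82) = -5.00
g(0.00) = -3.00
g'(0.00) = -5.00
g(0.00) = -3.00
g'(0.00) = -5.00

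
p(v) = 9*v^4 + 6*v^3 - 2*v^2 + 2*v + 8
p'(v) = 36*v^3 + 18*v^2 - 4*v + 2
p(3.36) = 1366.83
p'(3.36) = 1557.36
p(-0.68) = 5.75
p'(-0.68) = 1.72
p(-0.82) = 5.78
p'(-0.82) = -2.47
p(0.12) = 8.22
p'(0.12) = 1.84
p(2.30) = 326.88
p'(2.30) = 526.03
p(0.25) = 8.50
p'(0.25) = 2.69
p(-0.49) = 6.35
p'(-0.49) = 4.05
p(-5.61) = 7788.92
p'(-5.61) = -5765.17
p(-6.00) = 10292.00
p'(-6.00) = -7102.00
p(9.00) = 63287.00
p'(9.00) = 27668.00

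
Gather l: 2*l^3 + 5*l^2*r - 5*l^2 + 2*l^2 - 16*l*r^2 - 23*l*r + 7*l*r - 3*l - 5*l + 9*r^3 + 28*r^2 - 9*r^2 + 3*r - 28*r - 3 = 2*l^3 + l^2*(5*r - 3) + l*(-16*r^2 - 16*r - 8) + 9*r^3 + 19*r^2 - 25*r - 3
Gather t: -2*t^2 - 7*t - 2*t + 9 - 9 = -2*t^2 - 9*t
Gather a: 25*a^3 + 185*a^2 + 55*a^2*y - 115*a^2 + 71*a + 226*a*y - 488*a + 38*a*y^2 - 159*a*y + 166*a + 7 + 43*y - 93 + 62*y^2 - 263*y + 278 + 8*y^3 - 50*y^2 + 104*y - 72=25*a^3 + a^2*(55*y + 70) + a*(38*y^2 + 67*y - 251) + 8*y^3 + 12*y^2 - 116*y + 120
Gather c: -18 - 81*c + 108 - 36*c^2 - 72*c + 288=-36*c^2 - 153*c + 378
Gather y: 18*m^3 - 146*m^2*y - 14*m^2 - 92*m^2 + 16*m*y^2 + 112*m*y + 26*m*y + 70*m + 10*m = 18*m^3 - 106*m^2 + 16*m*y^2 + 80*m + y*(-146*m^2 + 138*m)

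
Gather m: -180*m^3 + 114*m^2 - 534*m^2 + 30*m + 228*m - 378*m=-180*m^3 - 420*m^2 - 120*m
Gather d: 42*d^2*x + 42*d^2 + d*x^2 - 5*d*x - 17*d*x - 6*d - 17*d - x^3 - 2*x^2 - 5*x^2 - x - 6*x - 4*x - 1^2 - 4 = d^2*(42*x + 42) + d*(x^2 - 22*x - 23) - x^3 - 7*x^2 - 11*x - 5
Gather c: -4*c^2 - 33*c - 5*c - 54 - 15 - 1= -4*c^2 - 38*c - 70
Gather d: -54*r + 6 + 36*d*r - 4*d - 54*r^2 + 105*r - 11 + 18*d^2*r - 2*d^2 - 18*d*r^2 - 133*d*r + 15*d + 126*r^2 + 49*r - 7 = d^2*(18*r - 2) + d*(-18*r^2 - 97*r + 11) + 72*r^2 + 100*r - 12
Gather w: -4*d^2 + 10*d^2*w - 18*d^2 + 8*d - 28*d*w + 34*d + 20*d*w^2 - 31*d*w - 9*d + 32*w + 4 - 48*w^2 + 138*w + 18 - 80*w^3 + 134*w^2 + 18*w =-22*d^2 + 33*d - 80*w^3 + w^2*(20*d + 86) + w*(10*d^2 - 59*d + 188) + 22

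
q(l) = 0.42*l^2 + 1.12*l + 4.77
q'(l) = 0.84*l + 1.12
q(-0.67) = 4.21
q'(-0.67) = 0.56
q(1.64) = 7.74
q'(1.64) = 2.50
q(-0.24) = 4.53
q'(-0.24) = 0.92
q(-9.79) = 34.06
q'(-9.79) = -7.10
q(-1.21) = 4.03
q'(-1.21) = 0.10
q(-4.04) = 7.10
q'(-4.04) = -2.27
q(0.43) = 5.33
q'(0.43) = 1.48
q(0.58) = 5.56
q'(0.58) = 1.61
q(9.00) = 48.87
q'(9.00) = 8.68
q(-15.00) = 82.47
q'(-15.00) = -11.48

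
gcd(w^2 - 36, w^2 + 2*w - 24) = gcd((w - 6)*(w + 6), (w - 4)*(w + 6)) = w + 6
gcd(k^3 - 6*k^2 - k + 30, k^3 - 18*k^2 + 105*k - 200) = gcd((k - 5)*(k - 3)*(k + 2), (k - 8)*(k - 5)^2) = k - 5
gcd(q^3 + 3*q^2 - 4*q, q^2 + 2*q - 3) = q - 1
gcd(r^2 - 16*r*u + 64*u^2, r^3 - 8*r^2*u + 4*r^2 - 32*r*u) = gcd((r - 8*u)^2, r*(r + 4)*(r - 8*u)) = r - 8*u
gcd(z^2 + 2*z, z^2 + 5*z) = z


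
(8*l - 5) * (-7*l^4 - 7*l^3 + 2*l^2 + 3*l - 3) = -56*l^5 - 21*l^4 + 51*l^3 + 14*l^2 - 39*l + 15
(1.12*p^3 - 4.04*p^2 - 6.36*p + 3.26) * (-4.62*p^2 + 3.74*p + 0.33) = -5.1744*p^5 + 22.8536*p^4 + 14.6432*p^3 - 40.1808*p^2 + 10.0936*p + 1.0758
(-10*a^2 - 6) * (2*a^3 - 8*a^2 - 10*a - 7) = -20*a^5 + 80*a^4 + 88*a^3 + 118*a^2 + 60*a + 42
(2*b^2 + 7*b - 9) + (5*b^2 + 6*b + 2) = 7*b^2 + 13*b - 7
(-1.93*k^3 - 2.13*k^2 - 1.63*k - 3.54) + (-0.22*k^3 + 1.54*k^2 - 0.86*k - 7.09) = -2.15*k^3 - 0.59*k^2 - 2.49*k - 10.63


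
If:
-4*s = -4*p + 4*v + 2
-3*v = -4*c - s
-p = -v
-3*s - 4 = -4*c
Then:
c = 5/8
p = 2/3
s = -1/2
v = 2/3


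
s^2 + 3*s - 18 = (s - 3)*(s + 6)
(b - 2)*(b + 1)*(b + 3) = b^3 + 2*b^2 - 5*b - 6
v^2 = v^2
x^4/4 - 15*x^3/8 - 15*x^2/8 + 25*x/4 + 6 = (x/4 + 1/4)*(x - 8)*(x - 2)*(x + 3/2)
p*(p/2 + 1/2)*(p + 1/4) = p^3/2 + 5*p^2/8 + p/8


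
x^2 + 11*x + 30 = (x + 5)*(x + 6)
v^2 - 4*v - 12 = (v - 6)*(v + 2)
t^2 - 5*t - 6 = (t - 6)*(t + 1)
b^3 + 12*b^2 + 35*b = b*(b + 5)*(b + 7)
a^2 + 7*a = a*(a + 7)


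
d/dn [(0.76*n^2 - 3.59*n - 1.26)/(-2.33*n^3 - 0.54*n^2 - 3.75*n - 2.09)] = (1.7708*n^4 - 16.7294*n^3 - 13.596*n^2 - 4.5376*n + 2.7781)/(5.4289*n^6 + 2.5164*n^5 + 17.7666*n^4 + 13.7894*n^3 + 16.3197*n^2 + 15.675*n + 4.3681)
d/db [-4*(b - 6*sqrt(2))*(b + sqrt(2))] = -8*b + 20*sqrt(2)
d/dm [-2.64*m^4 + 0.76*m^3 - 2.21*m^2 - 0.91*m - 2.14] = -10.56*m^3 + 2.28*m^2 - 4.42*m - 0.91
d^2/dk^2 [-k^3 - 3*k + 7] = -6*k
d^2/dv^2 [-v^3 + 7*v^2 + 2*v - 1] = 14 - 6*v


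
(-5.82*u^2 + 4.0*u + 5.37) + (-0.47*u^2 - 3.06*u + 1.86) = -6.29*u^2 + 0.94*u + 7.23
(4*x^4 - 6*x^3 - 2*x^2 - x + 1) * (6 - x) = -4*x^5 + 30*x^4 - 34*x^3 - 11*x^2 - 7*x + 6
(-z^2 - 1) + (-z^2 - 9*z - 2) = -2*z^2 - 9*z - 3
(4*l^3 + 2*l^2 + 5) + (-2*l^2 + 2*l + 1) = 4*l^3 + 2*l + 6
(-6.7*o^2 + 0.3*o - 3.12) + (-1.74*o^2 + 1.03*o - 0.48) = -8.44*o^2 + 1.33*o - 3.6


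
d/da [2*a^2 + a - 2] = 4*a + 1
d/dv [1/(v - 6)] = -1/(v - 6)^2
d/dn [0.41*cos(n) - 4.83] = -0.41*sin(n)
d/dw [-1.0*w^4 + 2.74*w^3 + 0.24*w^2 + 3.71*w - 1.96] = -4.0*w^3 + 8.22*w^2 + 0.48*w + 3.71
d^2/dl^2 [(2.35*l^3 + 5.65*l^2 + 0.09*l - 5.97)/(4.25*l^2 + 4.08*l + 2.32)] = (5.6843418860808e-14*l^5 - 160.79467*l^3 - 847.78779*l^2 - 550.55136*l - 21.912304)/(76.765625*l^6 + 221.085*l^5 + 337.9566*l^4 + 309.290112*l^3 + 184.484544*l^2 + 65.880576*l + 12.487168)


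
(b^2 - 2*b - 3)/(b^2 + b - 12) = (b + 1)/(b + 4)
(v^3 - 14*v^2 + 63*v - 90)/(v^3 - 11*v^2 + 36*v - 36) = (v - 5)/(v - 2)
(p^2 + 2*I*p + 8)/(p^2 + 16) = (p - 2*I)/(p - 4*I)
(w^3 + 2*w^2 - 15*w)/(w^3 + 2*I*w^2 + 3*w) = (w^2 + 2*w - 15)/(w^2 + 2*I*w + 3)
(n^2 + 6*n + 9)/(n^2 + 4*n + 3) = (n + 3)/(n + 1)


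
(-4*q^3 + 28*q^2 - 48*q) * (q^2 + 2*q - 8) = -4*q^5 + 20*q^4 + 40*q^3 - 320*q^2 + 384*q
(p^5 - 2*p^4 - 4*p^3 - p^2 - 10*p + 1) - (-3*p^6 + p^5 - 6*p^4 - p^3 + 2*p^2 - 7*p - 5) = 3*p^6 + 4*p^4 - 3*p^3 - 3*p^2 - 3*p + 6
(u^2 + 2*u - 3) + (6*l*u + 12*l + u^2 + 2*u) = 6*l*u + 12*l + 2*u^2 + 4*u - 3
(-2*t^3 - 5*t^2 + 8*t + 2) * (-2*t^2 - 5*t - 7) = 4*t^5 + 20*t^4 + 23*t^3 - 9*t^2 - 66*t - 14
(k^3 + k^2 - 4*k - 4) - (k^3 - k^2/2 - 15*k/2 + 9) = 3*k^2/2 + 7*k/2 - 13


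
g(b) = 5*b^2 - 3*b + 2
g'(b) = 10*b - 3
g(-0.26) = 3.12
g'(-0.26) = -5.60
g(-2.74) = 47.76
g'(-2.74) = -30.40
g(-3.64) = 79.17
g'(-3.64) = -39.40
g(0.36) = 1.57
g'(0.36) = 0.60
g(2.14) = 18.48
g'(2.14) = 18.40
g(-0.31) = 3.41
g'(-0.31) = -6.10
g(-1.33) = 14.83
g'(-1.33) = -16.30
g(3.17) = 42.73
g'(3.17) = 28.70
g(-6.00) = 200.00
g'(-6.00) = -63.00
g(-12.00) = 758.00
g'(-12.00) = -123.00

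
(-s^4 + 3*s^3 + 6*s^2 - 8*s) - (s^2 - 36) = -s^4 + 3*s^3 + 5*s^2 - 8*s + 36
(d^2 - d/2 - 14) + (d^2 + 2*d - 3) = 2*d^2 + 3*d/2 - 17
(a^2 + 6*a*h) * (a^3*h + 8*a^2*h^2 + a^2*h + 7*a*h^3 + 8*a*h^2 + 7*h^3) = a^5*h + 14*a^4*h^2 + a^4*h + 55*a^3*h^3 + 14*a^3*h^2 + 42*a^2*h^4 + 55*a^2*h^3 + 42*a*h^4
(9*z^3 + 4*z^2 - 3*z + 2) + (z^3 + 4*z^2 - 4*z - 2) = 10*z^3 + 8*z^2 - 7*z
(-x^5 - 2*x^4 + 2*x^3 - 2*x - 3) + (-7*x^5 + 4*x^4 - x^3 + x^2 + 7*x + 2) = -8*x^5 + 2*x^4 + x^3 + x^2 + 5*x - 1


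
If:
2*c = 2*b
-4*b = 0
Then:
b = 0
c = 0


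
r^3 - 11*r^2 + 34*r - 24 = (r - 6)*(r - 4)*(r - 1)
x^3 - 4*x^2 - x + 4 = (x - 4)*(x - 1)*(x + 1)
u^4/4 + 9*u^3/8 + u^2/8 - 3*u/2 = u*(u/4 + 1)*(u - 1)*(u + 3/2)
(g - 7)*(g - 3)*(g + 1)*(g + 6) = g^4 - 3*g^3 - 43*g^2 + 87*g + 126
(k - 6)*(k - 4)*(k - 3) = k^3 - 13*k^2 + 54*k - 72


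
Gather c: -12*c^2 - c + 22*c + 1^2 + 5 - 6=-12*c^2 + 21*c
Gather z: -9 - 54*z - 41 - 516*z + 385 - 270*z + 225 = 560 - 840*z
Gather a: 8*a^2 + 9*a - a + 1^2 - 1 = 8*a^2 + 8*a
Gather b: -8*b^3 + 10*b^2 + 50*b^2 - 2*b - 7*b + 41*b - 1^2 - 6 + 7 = -8*b^3 + 60*b^2 + 32*b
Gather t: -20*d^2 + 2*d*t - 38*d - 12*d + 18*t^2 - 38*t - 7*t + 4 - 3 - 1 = -20*d^2 - 50*d + 18*t^2 + t*(2*d - 45)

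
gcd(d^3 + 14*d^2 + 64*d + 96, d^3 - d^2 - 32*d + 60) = d + 6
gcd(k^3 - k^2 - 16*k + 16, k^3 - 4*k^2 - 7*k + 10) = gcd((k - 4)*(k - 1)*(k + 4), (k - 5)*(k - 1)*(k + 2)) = k - 1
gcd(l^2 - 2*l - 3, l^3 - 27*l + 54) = l - 3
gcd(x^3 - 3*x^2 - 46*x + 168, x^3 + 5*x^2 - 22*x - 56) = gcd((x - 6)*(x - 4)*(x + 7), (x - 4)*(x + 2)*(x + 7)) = x^2 + 3*x - 28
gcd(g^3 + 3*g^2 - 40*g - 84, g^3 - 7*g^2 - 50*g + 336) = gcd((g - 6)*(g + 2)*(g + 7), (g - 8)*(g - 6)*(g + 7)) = g^2 + g - 42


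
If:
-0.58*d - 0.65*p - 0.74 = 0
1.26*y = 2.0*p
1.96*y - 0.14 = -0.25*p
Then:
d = -1.32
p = 0.04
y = 0.07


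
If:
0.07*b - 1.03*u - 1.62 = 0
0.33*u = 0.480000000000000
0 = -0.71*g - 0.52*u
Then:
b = 44.55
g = -1.07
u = 1.45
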